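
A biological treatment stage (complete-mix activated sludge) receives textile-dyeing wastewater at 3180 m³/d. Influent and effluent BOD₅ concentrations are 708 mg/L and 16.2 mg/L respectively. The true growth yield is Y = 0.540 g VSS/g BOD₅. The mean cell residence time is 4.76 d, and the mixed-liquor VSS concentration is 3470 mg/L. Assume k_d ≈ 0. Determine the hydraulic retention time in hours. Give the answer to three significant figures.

With k_d = 0 the design equation reduces to V = Y Q (S₀−S) θ_c / X = 0.540 × 3180 × (708 − 16.2) × 4.76 / 3470 = 1630 m³.
HRT = V/Q = 1630 m³ / 3180 m³·d⁻¹ = 0.5125 d × 24 = 12.30 h.

τ ≈ 12.3 h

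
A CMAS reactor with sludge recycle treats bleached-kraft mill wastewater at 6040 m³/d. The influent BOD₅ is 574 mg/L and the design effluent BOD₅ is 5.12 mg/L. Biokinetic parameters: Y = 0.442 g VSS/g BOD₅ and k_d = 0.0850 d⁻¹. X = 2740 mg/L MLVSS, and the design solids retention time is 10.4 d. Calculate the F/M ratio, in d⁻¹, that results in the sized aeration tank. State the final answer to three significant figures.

Rearranging the biomass balance for a CMAS with decay, V = Y·Q·ΔS·θ_c / [X·(1+k_d θ_c)] = 0.442 × 6040 × (574 − 5.12) × 10.4 / [2740 × (1 + 0.0850 × 10.4)] = 1.58×10^7 / 5162 = 3060 m³.
Food-to-microorganism ratio F/M = Q S₀ / (V X) = 6040 × 574 / (3060 × 2740) = 0.4135 d⁻¹.

F/M ≈ 0.414 d⁻¹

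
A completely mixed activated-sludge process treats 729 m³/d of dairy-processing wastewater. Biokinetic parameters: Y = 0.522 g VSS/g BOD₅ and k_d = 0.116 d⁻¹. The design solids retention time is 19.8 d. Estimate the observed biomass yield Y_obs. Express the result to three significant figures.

Y_obs ≈ 0.158 g VSS/g BOD₅

Correct the yield for decay: Y_obs = Y/(1 + k_d θ_c) = 0.522 / (1 + 0.116 × 19.8) = 0.522 / 3.297 = 0.1583.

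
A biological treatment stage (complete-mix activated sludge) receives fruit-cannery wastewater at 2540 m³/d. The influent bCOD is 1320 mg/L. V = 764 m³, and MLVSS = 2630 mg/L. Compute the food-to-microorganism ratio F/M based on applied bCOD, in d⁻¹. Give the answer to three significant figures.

F/M = applied load / biomass = Q·S₀/(V·X) = 2540 × 1320 / (764.0 × 2630) = 1.669 d⁻¹.

F/M ≈ 1.67 d⁻¹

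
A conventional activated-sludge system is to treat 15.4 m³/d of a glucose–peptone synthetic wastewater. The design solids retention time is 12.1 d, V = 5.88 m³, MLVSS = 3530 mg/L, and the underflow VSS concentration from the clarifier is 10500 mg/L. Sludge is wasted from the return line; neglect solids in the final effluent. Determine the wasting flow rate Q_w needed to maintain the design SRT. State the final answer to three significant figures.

Wasting from the return line (neglecting effluent solids): Q_w = V·X / (θ_c·X_r) = 5.880 × 3530 / (12.1 × 10500) = 0.1634 m³/d.

Q_w ≈ 0.163 m³/d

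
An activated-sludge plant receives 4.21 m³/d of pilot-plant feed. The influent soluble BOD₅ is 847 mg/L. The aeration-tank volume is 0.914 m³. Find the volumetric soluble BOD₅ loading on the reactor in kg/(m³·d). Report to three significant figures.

Volumetric loading L_v = Q·S₀ / V = 4.21 × 847 g/m³ / 0.9140 m³ = 3901 g/(m³·d) = 3.901 kg soluble BOD₅/(m³·d).

L_v ≈ 3.90 kg soluble BOD₅/(m³·d)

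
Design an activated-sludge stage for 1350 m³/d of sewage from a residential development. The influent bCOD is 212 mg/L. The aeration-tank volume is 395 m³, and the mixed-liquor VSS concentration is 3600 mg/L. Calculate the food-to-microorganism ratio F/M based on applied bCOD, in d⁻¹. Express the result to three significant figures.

F/M = applied load / biomass = Q·S₀/(V·X) = 1350 × 212 / (395.0 × 3600) = 0.2013 d⁻¹.

F/M ≈ 0.201 d⁻¹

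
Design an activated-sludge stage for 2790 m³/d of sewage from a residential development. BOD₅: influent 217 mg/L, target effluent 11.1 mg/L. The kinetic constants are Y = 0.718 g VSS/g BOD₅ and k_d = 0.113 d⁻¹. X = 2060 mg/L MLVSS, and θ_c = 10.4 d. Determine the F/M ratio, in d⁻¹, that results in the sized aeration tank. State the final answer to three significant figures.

Steady-state biomass mass balance: V·X·(1 + k_d·θ_c) = Y·Q·(S₀ − S)·θ_c, so V = 0.718 × 2790 × (217 − 11.1) × 10.4 / [2060 × (1 + 0.113 × 10.4)] = 4.29×10^6 / 4481 = 957.3 m³.
F/M = applied load / biomass = Q·S₀/(V·X) = 2790 × 217 / (957.3 × 2060) = 0.3070 d⁻¹.

F/M ≈ 0.307 d⁻¹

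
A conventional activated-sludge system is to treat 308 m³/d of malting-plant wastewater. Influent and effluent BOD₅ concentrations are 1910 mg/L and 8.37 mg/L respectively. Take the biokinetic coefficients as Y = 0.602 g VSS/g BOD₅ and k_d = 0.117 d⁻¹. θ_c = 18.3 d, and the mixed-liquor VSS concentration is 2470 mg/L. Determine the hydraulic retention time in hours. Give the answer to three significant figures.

τ ≈ 64.8 h

Rearranging the biomass balance for a CMAS with decay, V = Y·Q·ΔS·θ_c / [X·(1+k_d θ_c)] = 0.602 × 308 × (1910 − 8.37) × 18.3 / [2470 × (1 + 0.117 × 18.3)] = 6.45×10^6 / 7759 = 831.7 m³.
Hydraulic retention time τ = V/Q = 831.7 / 308 = 2.700 d = 64.80 h.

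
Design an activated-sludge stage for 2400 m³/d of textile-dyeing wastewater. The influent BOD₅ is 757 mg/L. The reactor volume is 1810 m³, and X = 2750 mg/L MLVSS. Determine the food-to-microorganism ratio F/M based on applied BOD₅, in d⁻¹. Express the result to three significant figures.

F/M = applied load / biomass = Q·S₀/(V·X) = 2400 × 757 / (1810 × 2750) = 0.3650 d⁻¹.

F/M ≈ 0.365 d⁻¹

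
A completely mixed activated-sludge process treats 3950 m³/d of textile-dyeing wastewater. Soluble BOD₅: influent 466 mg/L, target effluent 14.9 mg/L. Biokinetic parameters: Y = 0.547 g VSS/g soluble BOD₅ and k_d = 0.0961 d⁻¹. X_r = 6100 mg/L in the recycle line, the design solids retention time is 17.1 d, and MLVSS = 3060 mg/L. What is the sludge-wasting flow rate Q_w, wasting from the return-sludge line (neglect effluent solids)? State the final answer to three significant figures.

Rearranging the biomass balance for a CMAS with decay, V = Y·Q·ΔS·θ_c / [X·(1+k_d θ_c)] = 0.547 × 3950 × (466 − 14.9) × 17.1 / [3060 × (1 + 0.0961 × 17.1)] = 1.67×10^7 / 8089 = 2061 m³.
Wasting from the return line (neglecting effluent solids): Q_w = V·X / (θ_c·X_r) = 2061 × 3060 / (17.1 × 6100) = 60.45 m³/d.

Q_w ≈ 60.4 m³/d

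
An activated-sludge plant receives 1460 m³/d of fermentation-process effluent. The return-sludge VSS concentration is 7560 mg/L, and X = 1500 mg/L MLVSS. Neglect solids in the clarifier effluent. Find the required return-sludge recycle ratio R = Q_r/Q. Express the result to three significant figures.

Solids balance on the clarifier gives (1+R)X = R·X_r, so R = X/(X_r − X) = 1500 / (7560 − 1500) = 0.2475.

R ≈ 0.248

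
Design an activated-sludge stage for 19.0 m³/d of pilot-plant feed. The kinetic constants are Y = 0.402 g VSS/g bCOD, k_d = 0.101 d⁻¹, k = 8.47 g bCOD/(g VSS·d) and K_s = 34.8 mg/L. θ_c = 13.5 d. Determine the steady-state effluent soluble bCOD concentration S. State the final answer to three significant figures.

For a completely mixed reactor with recycle the Lawrence–McCarty relation gives S = K_s·(1 + k_d·θ_c) / [θ_c·(Y·k − k_d) − 1] = 34.8 × (1 + 0.101 × 13.5) / [13.5 × (0.402 × 8.47 − 0.101) − 1] = 82.25 / 43.60 = 1.886 mg/L.

S ≈ 1.89 mg/L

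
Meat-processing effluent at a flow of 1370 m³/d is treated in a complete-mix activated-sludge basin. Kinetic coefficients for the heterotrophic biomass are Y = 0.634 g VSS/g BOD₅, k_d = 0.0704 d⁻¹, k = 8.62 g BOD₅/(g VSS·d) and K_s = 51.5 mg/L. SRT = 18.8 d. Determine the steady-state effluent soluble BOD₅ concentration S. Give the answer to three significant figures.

Effluent substrate depends only on kinetics and SRT: S = K_s(1 + k_d θ_c) / [θ_c(Yk − k_d) − 1] = 51.5 × (1 + 0.0704 × 18.8) / [18.8 × (0.634 × 8.62 − 0.0704) − 1] = 119.7 / 100.4 = 1.192 mg/L.

S ≈ 1.19 mg/L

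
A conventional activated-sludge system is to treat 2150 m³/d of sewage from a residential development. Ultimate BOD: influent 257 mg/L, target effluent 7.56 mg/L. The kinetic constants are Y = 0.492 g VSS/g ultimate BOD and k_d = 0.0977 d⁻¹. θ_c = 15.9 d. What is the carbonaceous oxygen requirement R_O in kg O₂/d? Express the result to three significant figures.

Observed yield with endogenous decay: Y_obs = Y / (1 + k_d·θ_c) = 0.492 / (1 + 0.0977 × 15.9) = 0.492 / 2.553 = 0.1927 g VSS/g ultimate BOD.
ΔS = 257 − 7.56 = 249.4 mg/L, so the substrate removal rate is 2150 × 249.4/1000 = 536.3 kg ultimate BOD/d.
Net sludge production P_X = 0.1927 × 536.3 = 103.3 kg VSS/d.
Carbonaceous O₂ demand = substrate oxidised − cell-mass equivalent = 536.3 − 1.42 × 103.3 = 389.6 kg O₂/d.

R_O ≈ 390 kg O₂/d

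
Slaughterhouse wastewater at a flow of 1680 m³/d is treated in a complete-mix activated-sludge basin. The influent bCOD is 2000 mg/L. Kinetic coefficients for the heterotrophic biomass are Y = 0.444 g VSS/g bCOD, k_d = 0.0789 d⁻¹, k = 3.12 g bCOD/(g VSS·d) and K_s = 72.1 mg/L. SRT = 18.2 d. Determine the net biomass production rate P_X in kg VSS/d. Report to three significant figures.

For a completely mixed reactor with recycle the Lawrence–McCarty relation gives S = K_s·(1 + k_d·θ_c) / [θ_c·(Y·k − k_d) − 1] = 72.1 × (1 + 0.0789 × 18.2) / [18.2 × (0.444 × 3.12 − 0.0789) − 1] = 175.6 / 22.78 = 7.711 mg/L.
Y_obs = Y / (1 + k_d θ_c) = 0.444 / (1 + 0.0789 × 18.2) = 0.444 / 2.436 = 0.1823.
Mass of bCOD removed per day: Q(S₀ − S) = 1680 × 1992 g/m³ = 3347 kg/d.
P_X = Y_obs · Q(S₀ − S) = 0.1823 × 3347 = 610.1 kg VSS/d.

P_X ≈ 610 kg VSS/d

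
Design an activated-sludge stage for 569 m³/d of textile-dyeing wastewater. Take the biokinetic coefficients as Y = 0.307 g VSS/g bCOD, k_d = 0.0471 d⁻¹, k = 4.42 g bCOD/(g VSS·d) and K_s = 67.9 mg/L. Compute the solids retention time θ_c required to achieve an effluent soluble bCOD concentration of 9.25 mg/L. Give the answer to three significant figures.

At the target effluent, Y k S/(K_s+S) = 0.307×4.42×9.25/77.15 = 0.1627 d⁻¹.
1/θ_c = 0.1627 − 0.0471 = 0.1156 d⁻¹, so θ_c = 8.651 d.

θ_c ≈ 8.65 d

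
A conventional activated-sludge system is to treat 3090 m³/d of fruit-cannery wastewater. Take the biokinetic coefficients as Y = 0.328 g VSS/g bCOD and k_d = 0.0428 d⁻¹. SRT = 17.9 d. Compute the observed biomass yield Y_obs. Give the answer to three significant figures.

Y_obs ≈ 0.186 g VSS/g bCOD

Y_obs = Y / (1 + k_d θ_c) = 0.328 / (1 + 0.0428 × 17.9) = 0.328 / 1.766 = 0.1857.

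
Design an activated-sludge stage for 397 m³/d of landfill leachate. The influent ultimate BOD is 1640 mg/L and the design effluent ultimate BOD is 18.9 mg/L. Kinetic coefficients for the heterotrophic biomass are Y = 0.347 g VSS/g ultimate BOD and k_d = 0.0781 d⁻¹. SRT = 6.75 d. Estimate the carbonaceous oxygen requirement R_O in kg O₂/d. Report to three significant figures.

R_O ≈ 436 kg O₂/d

Y_obs = Y / (1 + k_d θ_c) = 0.347 / (1 + 0.0781 × 6.75) = 0.347 / 1.527 = 0.2272.
Substrate removed = Q·(S₀ − S) = 397 m³/d × (1640 − 18.9) g/m³ = 6.44×10^5 g/d = 643.6 kg/d.
Biomass synthesised: P_X = Y_obs × 643.6 = 146.2 kg VSS/d.
R_O = Q·ΔS − 1.42 P_X = 643.6 − 207.6 = 435.9 kg O₂/d.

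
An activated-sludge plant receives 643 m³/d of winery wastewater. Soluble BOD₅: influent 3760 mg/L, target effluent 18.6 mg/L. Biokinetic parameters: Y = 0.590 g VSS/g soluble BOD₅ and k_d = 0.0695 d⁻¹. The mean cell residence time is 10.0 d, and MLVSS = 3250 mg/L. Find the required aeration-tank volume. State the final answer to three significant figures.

V ≈ 2580 m³

Rearranging the biomass balance for a CMAS with decay, V = Y·Q·ΔS·θ_c / [X·(1+k_d θ_c)] = 0.590 × 643 × (3760 − 18.6) × 10.0 / [3250 × (1 + 0.0695 × 10.0)] = 1.42×10^7 / 5509 = 2577 m³.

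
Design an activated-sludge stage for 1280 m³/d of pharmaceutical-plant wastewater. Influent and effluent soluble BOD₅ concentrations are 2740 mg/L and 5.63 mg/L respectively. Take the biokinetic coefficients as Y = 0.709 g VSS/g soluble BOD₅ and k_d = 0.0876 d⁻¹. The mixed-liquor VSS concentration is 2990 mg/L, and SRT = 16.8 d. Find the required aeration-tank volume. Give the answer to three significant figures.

V ≈ 5640 m³

From the SRT design equation V = Y Q (S₀−S) θ_c / [X (1 + k_d θ_c)] = 0.709 × 1280 × (2740 − 5.63) × 16.8 / [2990 × (1 + 0.0876 × 16.8)] = 4.17×10^7 / 7390 = 5641 m³.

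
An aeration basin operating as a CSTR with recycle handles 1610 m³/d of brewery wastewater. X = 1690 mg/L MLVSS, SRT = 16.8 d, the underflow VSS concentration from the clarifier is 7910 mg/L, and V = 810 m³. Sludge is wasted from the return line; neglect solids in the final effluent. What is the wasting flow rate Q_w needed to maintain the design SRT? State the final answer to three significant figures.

Q_w ≈ 10.3 m³/d

Q_w = (V·X)/(θ_c X_r) = 810.0 × 1690 / (16.8 × 7910) = 10.30 m³/d.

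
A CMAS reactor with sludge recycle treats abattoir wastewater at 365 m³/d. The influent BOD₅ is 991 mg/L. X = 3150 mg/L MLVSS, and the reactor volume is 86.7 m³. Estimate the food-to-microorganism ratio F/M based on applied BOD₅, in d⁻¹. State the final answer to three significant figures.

F/M ≈ 1.32 d⁻¹

F/M = applied load / biomass = Q·S₀/(V·X) = 365 × 991 / (86.70 × 3150) = 1.324 d⁻¹.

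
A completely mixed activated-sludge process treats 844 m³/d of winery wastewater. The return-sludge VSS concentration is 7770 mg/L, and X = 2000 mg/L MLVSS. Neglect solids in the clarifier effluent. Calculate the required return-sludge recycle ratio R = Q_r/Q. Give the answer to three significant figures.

R = Q_r/Q = X/(X_r − X) = 2000 / (7770 − 2000) = 0.3466.

R ≈ 0.347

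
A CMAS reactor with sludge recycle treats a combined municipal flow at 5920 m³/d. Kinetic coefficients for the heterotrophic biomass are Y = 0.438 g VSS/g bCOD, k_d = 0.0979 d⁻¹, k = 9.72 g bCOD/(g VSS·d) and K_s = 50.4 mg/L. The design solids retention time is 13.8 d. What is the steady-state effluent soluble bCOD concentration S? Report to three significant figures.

S ≈ 2.10 mg/L

Effluent substrate depends only on kinetics and SRT: S = K_s(1 + k_d θ_c) / [θ_c(Yk − k_d) − 1] = 50.4 × (1 + 0.0979 × 13.8) / [13.8 × (0.438 × 9.72 − 0.0979) − 1] = 118.5 / 56.40 = 2.101 mg/L.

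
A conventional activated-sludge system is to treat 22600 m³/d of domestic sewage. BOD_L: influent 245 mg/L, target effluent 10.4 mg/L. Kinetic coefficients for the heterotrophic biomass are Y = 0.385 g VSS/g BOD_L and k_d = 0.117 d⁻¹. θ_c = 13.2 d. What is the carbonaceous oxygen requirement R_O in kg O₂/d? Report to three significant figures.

R_O ≈ 4160 kg O₂/d

The observed yield is Y_obs = Y/(1 + k_d·θ_c) = 0.385 / (1 + 0.117 × 13.2) = 0.385 / 2.544 = 0.1513 g VSS per g BOD_L removed.
ΔS = 245 − 10.4 = 234.6 mg/L, so the substrate removal rate is 22600 × 234.6/1000 = 5302 kg BOD_L/d.
Biomass synthesised: P_X = Y_obs × 5302 = 802.3 kg VSS/d.
R_O = Q·(S₀ − S) − 1.42·P_X = 5302 − 1.42 × 802.3 = 4163 kg O₂/d.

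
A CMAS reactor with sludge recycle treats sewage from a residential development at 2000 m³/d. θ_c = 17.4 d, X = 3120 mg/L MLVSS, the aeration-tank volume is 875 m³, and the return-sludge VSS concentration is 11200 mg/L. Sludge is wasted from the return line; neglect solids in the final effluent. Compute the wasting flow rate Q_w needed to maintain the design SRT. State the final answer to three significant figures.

Q_w ≈ 14.0 m³/d

Wasting from the return line (neglecting effluent solids): Q_w = V·X / (θ_c·X_r) = 875.0 × 3120 / (17.4 × 11200) = 14.01 m³/d.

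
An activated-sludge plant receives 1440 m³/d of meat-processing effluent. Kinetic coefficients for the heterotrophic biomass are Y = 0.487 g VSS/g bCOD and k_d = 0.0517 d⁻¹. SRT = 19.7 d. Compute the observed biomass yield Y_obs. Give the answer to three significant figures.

The observed yield is Y_obs = Y/(1 + k_d·θ_c) = 0.487 / (1 + 0.0517 × 19.7) = 0.487 / 2.018 = 0.2413 g VSS per g bCOD removed.

Y_obs ≈ 0.241 g VSS/g bCOD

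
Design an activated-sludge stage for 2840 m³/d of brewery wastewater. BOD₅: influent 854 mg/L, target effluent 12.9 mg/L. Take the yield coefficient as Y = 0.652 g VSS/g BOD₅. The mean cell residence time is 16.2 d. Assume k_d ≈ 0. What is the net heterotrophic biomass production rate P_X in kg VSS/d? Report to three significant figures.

P_X ≈ 1560 kg VSS/d

With endogenous decay neglected, the observed yield equals the true yield: Y_obs = Y = 0.652 g VSS/g BOD₅.
Substrate removed = Q·(S₀ − S) = 2840 m³/d × (854 − 12.9) g/m³ = 2.39×10^6 g/d = 2389 kg/d.
P_X = Y_obs · Q(S₀ − S) = 0.6520 × 2389 = 1557 kg VSS/d.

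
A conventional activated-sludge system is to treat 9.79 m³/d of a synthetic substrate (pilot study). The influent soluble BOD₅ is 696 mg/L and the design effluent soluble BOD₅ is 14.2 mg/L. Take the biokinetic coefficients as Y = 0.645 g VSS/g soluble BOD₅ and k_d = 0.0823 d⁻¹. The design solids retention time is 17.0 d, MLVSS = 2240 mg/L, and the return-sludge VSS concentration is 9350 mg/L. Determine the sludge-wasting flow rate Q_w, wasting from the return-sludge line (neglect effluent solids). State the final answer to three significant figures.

From the SRT design equation V = Y Q (S₀−S) θ_c / [X (1 + k_d θ_c)] = 0.645 × 9.79 × (696 − 14.2) × 17.0 / [2240 × (1 + 0.0823 × 17.0)] = 7.32×10^4 / 5374 = 13.62 m³.
Q_w = (V·X)/(θ_c X_r) = 13.62 × 2240 / (17.0 × 9350) = 0.1919 m³/d.

Q_w ≈ 0.192 m³/d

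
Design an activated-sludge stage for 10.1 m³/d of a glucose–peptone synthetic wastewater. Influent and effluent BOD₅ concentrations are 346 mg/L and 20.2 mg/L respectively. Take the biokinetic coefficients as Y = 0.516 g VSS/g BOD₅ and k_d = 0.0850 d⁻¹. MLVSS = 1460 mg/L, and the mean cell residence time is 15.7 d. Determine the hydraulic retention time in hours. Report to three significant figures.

τ ≈ 18.6 h

Steady-state biomass mass balance: V·X·(1 + k_d·θ_c) = Y·Q·(S₀ − S)·θ_c, so V = 0.516 × 10.1 × (346 − 20.2) × 15.7 / [1460 × (1 + 0.0850 × 15.7)] = 2.67×10^4 / 3408 = 7.821 m³.
Hydraulic retention time τ = V/Q = 7.821 / 10.1 = 0.7744 d = 18.59 h.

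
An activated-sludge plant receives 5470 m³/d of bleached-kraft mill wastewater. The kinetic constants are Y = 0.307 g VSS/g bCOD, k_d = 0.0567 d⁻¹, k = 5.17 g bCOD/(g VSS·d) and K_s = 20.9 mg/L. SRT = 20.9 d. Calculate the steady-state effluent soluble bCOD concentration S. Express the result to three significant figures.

From the Monod/SRT balance for a CMAS, S = K_s·(1+k_d θ_c)/[θ_c·(Y k − k_d) − 1] = 20.9 × (1 + 0.0567 × 20.9) / [20.9 × (0.307 × 5.17 − 0.0567) − 1] = 45.67 / 30.99 = 1.474 mg/L.

S ≈ 1.47 mg/L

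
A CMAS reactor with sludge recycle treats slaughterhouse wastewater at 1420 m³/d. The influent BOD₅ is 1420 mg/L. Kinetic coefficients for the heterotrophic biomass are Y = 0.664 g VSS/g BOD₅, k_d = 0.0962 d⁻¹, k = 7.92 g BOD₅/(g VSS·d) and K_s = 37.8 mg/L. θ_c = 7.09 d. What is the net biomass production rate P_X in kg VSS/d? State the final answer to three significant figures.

For a completely mixed reactor with recycle the Lawrence–McCarty relation gives S = K_s·(1 + k_d·θ_c) / [θ_c·(Y·k − k_d) − 1] = 37.8 × (1 + 0.0962 × 7.09) / [7.09 × (0.664 × 7.92 − 0.0962) − 1] = 63.58 / 35.60 = 1.786 mg/L.
Correct the yield for decay: Y_obs = Y/(1 + k_d θ_c) = 0.664 / (1 + 0.0962 × 7.09) = 0.664 / 1.682 = 0.3948.
ΔS = 1420 − 1.79 = 1418 mg/L, so the substrate removal rate is 1420 × 1418/1000 = 2014 kg BOD₅/d.
Net biomass production P_X = Y_obs × Q·(S₀ − S) = 0.3948 × 2014 = 795.0 kg VSS/d.

P_X ≈ 795 kg VSS/d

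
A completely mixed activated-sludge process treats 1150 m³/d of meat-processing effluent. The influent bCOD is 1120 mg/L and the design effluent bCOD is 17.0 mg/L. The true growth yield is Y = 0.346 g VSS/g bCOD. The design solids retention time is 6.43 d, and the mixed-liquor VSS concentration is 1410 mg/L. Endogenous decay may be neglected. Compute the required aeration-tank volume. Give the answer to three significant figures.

Biomass mass balance (decay neglected): V·X = Y·Q·(S₀ − S)·θ_c, so V = 0.346 × 1150 × (1120 − 17.0) × 6.43 / 1410 = 2001 m³.

V ≈ 2000 m³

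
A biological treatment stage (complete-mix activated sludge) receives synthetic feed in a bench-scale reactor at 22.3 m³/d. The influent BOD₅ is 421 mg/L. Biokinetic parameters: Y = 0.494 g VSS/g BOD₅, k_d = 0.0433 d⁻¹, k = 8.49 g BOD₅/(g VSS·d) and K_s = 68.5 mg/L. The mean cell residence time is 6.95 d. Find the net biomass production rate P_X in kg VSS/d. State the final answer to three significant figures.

P_X ≈ 3.54 kg VSS/d

For a completely mixed reactor with recycle the Lawrence–McCarty relation gives S = K_s·(1 + k_d·θ_c) / [θ_c·(Y·k − k_d) − 1] = 68.5 × (1 + 0.0433 × 6.95) / [6.95 × (0.494 × 8.49 − 0.0433) − 1] = 89.11 / 27.85 = 3.200 mg/L.
Y_obs = Y / (1 + k_d θ_c) = 0.494 / (1 + 0.0433 × 6.95) = 0.494 / 1.301 = 0.3797.
Q·(S₀ − S) = 22.3 × (421 − 3.20) × 10⁻³ = 9.317 kg/d removed.
P_X = Y_obs · Q(S₀ − S) = 0.3797 × 9.317 = 3.538 kg VSS/d.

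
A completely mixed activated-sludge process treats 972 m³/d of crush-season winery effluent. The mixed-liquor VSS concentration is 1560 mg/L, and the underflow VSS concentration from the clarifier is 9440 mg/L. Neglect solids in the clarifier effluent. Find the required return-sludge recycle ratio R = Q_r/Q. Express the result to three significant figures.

Solids balance on the clarifier gives (1+R)X = R·X_r, so R = X/(X_r − X) = 1560 / (9440 − 1560) = 0.1980.

R ≈ 0.198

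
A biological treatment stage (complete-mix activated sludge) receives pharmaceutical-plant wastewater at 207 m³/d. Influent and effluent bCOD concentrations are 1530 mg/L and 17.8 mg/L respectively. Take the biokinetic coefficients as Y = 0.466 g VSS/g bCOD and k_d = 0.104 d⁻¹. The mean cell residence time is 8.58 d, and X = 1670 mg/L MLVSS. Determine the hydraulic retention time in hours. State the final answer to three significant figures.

τ ≈ 45.9 h

Rearranging the biomass balance for a CMAS with decay, V = Y·Q·ΔS·θ_c / [X·(1+k_d θ_c)] = 0.466 × 207 × (1530 − 17.8) × 8.58 / [1670 × (1 + 0.104 × 8.58)] = 1.25×10^6 / 3160 = 396.0 m³.
τ = V/Q = 396.0/207 = 1.913 d, or 45.92 h.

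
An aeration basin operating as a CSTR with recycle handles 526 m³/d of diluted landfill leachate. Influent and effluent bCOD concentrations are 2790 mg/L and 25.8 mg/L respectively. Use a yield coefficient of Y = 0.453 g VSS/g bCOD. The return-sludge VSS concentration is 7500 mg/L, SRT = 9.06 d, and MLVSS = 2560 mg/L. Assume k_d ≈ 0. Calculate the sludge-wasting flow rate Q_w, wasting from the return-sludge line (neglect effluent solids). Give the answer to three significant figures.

Q_w ≈ 87.8 m³/d

Biomass mass balance (decay neglected): V·X = Y·Q·(S₀ − S)·θ_c, so V = 0.453 × 526 × (2790 − 25.8) × 9.06 / 2560 = 2331 m³.
θ_c = V·X/(Q_w·X_r) when wasting from the recycle, so Q_w = V·X/(θ_c·X_r) = 2331 × 2560 / (9.06 × 7500) = 87.82 m³/d.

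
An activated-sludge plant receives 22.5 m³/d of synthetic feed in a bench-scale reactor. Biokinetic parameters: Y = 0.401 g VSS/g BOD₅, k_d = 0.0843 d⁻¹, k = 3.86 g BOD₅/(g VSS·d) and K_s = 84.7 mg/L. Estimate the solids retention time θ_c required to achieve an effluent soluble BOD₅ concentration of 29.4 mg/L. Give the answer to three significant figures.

From 1/θ_c = Y·k·S/(K_s + S) − k_d: Y·k·S/(K_s+S) = 0.401 × 3.86 × 29.4 / (84.7 + 29.4) = 0.3988 d⁻¹.
1/θ_c = 0.3988 − 0.0843 = 0.3145 d⁻¹, so θ_c = 3.179 d.

θ_c ≈ 3.18 d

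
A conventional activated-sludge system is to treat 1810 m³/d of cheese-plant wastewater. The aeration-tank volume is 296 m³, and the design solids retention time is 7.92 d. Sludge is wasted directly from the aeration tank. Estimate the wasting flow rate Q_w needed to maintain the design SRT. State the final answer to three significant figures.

For wasting at MLVSS concentration, Q_w = V/θ_c = 296.0/7.92 = 37.37 m³/d.

Q_w ≈ 37.4 m³/d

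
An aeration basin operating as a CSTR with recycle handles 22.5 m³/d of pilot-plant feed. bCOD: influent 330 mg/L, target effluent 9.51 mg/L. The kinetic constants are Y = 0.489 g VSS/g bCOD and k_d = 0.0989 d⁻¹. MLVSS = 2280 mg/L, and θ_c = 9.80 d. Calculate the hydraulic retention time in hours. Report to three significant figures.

Rearranging the biomass balance for a CMAS with decay, V = Y·Q·ΔS·θ_c / [X·(1+k_d θ_c)] = 0.489 × 22.5 × (330 − 9.51) × 9.80 / [2280 × (1 + 0.0989 × 9.80)] = 3.46×10^4 / 4490 = 7.697 m³.
τ = V/Q = 7.697/22.5 = 0.3421 d, or 8.210 h.

τ ≈ 8.21 h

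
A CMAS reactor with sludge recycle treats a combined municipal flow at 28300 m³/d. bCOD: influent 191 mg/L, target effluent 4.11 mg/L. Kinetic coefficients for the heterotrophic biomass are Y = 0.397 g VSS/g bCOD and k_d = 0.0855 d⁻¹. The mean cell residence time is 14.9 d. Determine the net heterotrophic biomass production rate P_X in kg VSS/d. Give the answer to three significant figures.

P_X ≈ 923 kg VSS/d

Correct the yield for decay: Y_obs = Y/(1 + k_d θ_c) = 0.397 / (1 + 0.0855 × 14.9) = 0.397 / 2.274 = 0.1746.
ΔS = 191 − 4.11 = 186.9 mg/L, so the substrate removal rate is 28300 × 186.9/1000 = 5289 kg bCOD/d.
So the net sludge growth is P_X = 0.1746 × 5289 = 923.4 kg VSS/d.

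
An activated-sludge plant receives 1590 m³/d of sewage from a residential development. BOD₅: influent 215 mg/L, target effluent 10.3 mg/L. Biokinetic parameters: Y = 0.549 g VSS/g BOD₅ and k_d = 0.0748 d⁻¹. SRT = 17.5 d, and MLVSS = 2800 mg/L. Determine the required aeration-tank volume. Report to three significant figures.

V ≈ 484 m³

Steady-state biomass mass balance: V·X·(1 + k_d·θ_c) = Y·Q·(S₀ − S)·θ_c, so V = 0.549 × 1590 × (215 − 10.3) × 17.5 / [2800 × (1 + 0.0748 × 17.5)] = 3.13×10^6 / 6465 = 483.7 m³.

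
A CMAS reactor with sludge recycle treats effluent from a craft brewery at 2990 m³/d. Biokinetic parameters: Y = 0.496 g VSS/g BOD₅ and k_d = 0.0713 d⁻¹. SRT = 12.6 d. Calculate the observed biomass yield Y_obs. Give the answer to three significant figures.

Correct the yield for decay: Y_obs = Y/(1 + k_d θ_c) = 0.496 / (1 + 0.0713 × 12.6) = 0.496 / 1.898 = 0.2613.

Y_obs ≈ 0.261 g VSS/g BOD₅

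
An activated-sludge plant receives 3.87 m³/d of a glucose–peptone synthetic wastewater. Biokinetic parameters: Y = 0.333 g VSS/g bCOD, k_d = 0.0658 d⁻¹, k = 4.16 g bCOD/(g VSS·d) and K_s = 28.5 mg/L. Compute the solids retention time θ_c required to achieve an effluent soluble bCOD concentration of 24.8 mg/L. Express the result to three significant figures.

At the target effluent, Y k S/(K_s+S) = 0.333×4.16×24.8/53.30 = 0.6446 d⁻¹.
1/θ_c = 0.6446 − 0.0658 = 0.5788 d⁻¹, so θ_c = 1.728 d.

θ_c ≈ 1.73 d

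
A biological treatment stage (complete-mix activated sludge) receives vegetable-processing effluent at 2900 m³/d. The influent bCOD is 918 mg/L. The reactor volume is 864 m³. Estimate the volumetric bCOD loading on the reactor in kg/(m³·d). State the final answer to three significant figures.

Volumetric loading L_v = Q·S₀ / V = 2900 × 918 g/m³ / 864.0 m³ = 3081 g/(m³·d) = 3.081 kg bCOD/(m³·d).

L_v ≈ 3.08 kg bCOD/(m³·d)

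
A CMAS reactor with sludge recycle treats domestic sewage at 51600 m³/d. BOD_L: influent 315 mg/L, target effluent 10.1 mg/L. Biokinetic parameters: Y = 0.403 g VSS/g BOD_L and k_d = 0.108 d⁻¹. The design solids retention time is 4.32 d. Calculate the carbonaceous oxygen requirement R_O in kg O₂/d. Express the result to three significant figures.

The observed yield is Y_obs = Y/(1 + k_d·θ_c) = 0.403 / (1 + 0.108 × 4.32) = 0.403 / 1.467 = 0.2748 g VSS per g BOD_L removed.
Substrate removed = Q·(S₀ − S) = 51600 m³/d × (315 − 10.1) g/m³ = 1.57×10^7 g/d = 15733 kg/d.
P_X = Y_obs·Q·(S₀ − S) = 0.2748 × 15733 = 4323 kg VSS/d.
R_O = Q·(S₀ − S) − 1.42·P_X = 15733 − 1.42 × 4323 = 9594 kg O₂/d.

R_O ≈ 9590 kg O₂/d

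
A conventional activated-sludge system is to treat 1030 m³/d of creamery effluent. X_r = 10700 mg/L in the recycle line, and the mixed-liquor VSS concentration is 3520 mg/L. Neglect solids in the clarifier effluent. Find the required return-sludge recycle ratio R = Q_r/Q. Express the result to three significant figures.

R ≈ 0.490

R = Q_r/Q = X/(X_r − X) = 3520 / (10700 − 3520) = 0.4903.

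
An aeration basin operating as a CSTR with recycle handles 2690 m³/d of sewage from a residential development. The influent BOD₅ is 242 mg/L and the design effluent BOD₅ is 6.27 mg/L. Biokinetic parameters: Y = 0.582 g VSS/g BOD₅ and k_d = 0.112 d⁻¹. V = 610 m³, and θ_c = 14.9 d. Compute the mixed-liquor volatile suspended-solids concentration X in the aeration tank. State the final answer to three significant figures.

From V·X·(1 + k_d·θ_c) = Y·Q·(S₀ − S)·θ_c: X = 0.582 × 2690 × (242 − 6.27) × 14.9 / [610 × (1 + 0.112 × 14.9)] = 3378 mg/L.

X ≈ 3380 mg/L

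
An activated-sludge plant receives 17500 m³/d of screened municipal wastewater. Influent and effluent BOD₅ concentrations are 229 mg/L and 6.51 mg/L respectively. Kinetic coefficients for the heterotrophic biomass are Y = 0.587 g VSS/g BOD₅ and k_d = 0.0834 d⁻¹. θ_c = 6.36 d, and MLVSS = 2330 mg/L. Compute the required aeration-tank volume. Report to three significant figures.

V ≈ 4080 m³

From the SRT design equation V = Y Q (S₀−S) θ_c / [X (1 + k_d θ_c)] = 0.587 × 17500 × (229 − 6.51) × 6.36 / [2330 × (1 + 0.0834 × 6.36)] = 1.45×10^7 / 3566 = 4076 m³.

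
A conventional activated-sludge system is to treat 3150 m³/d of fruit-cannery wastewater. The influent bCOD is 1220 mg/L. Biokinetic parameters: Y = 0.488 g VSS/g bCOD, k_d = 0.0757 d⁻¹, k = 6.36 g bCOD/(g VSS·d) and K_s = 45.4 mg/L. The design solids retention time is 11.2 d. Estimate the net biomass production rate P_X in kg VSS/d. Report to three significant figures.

P_X ≈ 1010 kg VSS/d

Effluent substrate depends only on kinetics and SRT: S = K_s(1 + k_d θ_c) / [θ_c(Yk − k_d) − 1] = 45.4 × (1 + 0.0757 × 11.2) / [11.2 × (0.488 × 6.36 − 0.0757) − 1] = 83.89 / 32.91 = 2.549 mg/L.
Observed yield with endogenous decay: Y_obs = Y / (1 + k_d·θ_c) = 0.488 / (1 + 0.0757 × 11.2) = 0.488 / 1.848 = 0.2641 g VSS/g bCOD.
Substrate removed = Q·(S₀ − S) = 3150 m³/d × (1220 − 2.55) g/m³ = 3.83×10^6 g/d = 3835 kg/d.
Net biomass production P_X = Y_obs × Q·(S₀ − S) = 0.2641 × 3835 = 1013 kg VSS/d.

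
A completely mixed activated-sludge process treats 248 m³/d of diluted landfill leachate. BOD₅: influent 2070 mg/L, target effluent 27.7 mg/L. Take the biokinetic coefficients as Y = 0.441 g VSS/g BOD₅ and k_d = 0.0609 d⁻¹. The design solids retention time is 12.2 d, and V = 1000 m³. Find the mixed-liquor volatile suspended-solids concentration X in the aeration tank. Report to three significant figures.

X ≈ 1560 mg/L

From V·X·(1 + k_d·θ_c) = Y·Q·(S₀ − S)·θ_c: X = 0.441 × 248 × (2070 − 27.7) × 12.2 / [1000 × (1 + 0.0609 × 12.2)] = 1563 mg/L.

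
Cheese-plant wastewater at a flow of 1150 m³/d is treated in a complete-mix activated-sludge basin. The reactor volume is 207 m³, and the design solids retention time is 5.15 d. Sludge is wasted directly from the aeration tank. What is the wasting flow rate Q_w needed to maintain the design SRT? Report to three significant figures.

Q_w ≈ 40.2 m³/d

Wasting from the aeration tank: Q_w = V / θ_c = 207.0 / 5.15 = 40.19 m³/d.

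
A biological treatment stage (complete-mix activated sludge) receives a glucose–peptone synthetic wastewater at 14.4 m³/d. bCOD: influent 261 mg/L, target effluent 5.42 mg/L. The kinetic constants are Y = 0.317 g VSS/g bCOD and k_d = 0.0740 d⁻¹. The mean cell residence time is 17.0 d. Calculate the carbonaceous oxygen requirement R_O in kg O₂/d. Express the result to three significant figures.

R_O ≈ 2.95 kg O₂/d

The observed yield is Y_obs = Y/(1 + k_d·θ_c) = 0.317 / (1 + 0.0740 × 17.0) = 0.317 / 2.258 = 0.1404 g VSS per g bCOD removed.
Q·(S₀ − S) = 14.4 × (261 − 5.42) × 10⁻³ = 3.680 kg/d removed.
Biomass synthesised: P_X = Y_obs × 3.680 = 0.5167 kg VSS/d.
R_O = Q·ΔS − 1.42 P_X = 3.680 − 0.7337 = 2.947 kg O₂/d.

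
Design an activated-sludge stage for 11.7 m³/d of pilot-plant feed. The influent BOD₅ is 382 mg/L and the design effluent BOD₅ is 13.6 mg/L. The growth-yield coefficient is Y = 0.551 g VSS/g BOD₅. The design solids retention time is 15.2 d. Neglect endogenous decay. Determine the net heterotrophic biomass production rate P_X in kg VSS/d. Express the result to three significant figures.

P_X ≈ 2.37 kg VSS/d

With endogenous decay neglected, the observed yield equals the true yield: Y_obs = Y = 0.551 g VSS/g BOD₅.
Substrate removed = Q·(S₀ − S) = 11.7 m³/d × (382 − 13.6) g/m³ = 4.31×10^3 g/d = 4.310 kg/d.
Net biomass production P_X = Y_obs × Q·(S₀ − S) = 0.5510 × 4.310 = 2.375 kg VSS/d.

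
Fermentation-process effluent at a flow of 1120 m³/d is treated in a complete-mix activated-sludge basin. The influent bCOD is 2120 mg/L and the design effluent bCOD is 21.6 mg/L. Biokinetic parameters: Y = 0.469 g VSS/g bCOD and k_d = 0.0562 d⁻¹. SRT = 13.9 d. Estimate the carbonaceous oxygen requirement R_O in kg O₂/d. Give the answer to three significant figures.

The observed yield is Y_obs = Y/(1 + k_d·θ_c) = 0.469 / (1 + 0.0562 × 13.9) = 0.469 / 1.781 = 0.2633 g VSS per g bCOD removed.
Mass of bCOD removed per day: Q(S₀ − S) = 1120 × 2098 g/m³ = 2350 kg/d.
Biomass synthesised: P_X = Y_obs × 2350 = 618.8 kg VSS/d.
R_O = Q·(S₀ − S) − 1.42·P_X = 2350 − 1.42 × 618.8 = 1471 kg O₂/d.

R_O ≈ 1470 kg O₂/d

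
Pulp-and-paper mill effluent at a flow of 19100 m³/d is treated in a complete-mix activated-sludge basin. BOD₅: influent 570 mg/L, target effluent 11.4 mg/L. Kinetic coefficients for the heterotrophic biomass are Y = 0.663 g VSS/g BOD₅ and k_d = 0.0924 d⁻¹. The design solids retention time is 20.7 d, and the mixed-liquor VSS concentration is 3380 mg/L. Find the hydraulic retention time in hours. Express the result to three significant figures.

From the SRT design equation V = Y Q (S₀−S) θ_c / [X (1 + k_d θ_c)] = 0.663 × 19100 × (570 − 11.4) × 20.7 / [3380 × (1 + 0.0924 × 20.7)] = 1.46×10^8 / 9845 = 14873 m³.
Hydraulic retention time τ = V/Q = 14873 / 19100 = 0.7787 d = 18.69 h.

τ ≈ 18.7 h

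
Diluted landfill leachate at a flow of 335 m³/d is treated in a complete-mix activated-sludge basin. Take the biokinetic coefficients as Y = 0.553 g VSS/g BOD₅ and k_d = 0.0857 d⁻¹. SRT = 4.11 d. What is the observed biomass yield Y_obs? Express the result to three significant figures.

Y_obs ≈ 0.409 g VSS/g BOD₅

Y_obs = Y / (1 + k_d θ_c) = 0.553 / (1 + 0.0857 × 4.11) = 0.553 / 1.352 = 0.4090.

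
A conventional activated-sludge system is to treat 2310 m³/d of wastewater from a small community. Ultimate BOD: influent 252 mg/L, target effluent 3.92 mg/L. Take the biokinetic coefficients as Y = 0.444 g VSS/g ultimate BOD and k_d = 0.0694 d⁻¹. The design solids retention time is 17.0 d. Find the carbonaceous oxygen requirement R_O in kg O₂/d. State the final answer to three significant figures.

R_O ≈ 407 kg O₂/d

Y_obs = Y / (1 + k_d θ_c) = 0.444 / (1 + 0.0694 × 17.0) = 0.444 / 2.180 = 0.2037.
Q·(S₀ − S) = 2310 × (252 − 3.92) × 10⁻³ = 573.1 kg/d removed.
Net sludge production P_X = 0.2037 × 573.1 = 116.7 kg VSS/d.
R_O = Q·(S₀ − S) − 1.42·P_X = 573.1 − 1.42 × 116.7 = 407.3 kg O₂/d.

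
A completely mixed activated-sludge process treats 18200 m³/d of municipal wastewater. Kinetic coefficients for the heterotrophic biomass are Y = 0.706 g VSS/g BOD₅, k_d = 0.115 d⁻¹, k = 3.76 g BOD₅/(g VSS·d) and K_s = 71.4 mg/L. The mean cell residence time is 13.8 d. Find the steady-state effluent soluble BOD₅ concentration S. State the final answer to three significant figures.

S ≈ 5.43 mg/L

Effluent substrate depends only on kinetics and SRT: S = K_s(1 + k_d θ_c) / [θ_c(Yk − k_d) − 1] = 71.4 × (1 + 0.115 × 13.8) / [13.8 × (0.706 × 3.76 − 0.115) − 1] = 184.7 / 34.05 = 5.425 mg/L.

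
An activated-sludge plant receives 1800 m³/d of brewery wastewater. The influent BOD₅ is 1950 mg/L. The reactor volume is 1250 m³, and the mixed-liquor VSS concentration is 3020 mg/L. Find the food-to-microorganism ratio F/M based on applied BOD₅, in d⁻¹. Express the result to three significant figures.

F/M = Q·S₀ / (V·X) = 1800 × 1950 / (1250 × 3020) = 0.9298 g BOD₅·(g VSS·d)⁻¹.

F/M ≈ 0.930 d⁻¹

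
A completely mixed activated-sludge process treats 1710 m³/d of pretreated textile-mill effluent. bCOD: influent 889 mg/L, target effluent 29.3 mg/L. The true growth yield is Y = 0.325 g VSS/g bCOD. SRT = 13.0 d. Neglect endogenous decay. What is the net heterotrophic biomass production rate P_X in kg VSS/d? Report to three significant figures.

P_X ≈ 478 kg VSS/d

Since k_d ≈ 0, Y_obs = Y = 0.325 g VSS/g bCOD.
ΔS = 889 − 29.3 = 859.7 mg/L, so the substrate removal rate is 1710 × 859.7/1000 = 1470 kg bCOD/d.
P_X = Y_obs · Q(S₀ − S) = 0.3250 × 1470 = 477.8 kg VSS/d.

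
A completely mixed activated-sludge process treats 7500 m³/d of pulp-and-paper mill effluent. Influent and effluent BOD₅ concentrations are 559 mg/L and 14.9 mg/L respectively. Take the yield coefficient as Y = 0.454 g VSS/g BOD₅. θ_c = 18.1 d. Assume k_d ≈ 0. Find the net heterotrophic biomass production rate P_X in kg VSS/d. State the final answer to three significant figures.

P_X ≈ 1850 kg VSS/d

With endogenous decay neglected, the observed yield equals the true yield: Y_obs = Y = 0.454 g VSS/g BOD₅.
ΔS = 559 − 14.9 = 544.1 mg/L, so the substrate removal rate is 7500 × 544.1/1000 = 4081 kg BOD₅/d.
Biomass produced: P_X = Y_obs·Q·ΔS = 0.4540 × 4081 ≈ 1853 kg VSS/d.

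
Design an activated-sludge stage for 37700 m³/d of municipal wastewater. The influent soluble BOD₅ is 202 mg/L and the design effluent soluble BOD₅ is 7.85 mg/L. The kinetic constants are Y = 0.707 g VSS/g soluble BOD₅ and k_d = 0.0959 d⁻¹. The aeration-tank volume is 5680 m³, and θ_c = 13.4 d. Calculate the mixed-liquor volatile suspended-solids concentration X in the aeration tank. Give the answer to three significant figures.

X ≈ 5340 mg/L

From V·X·(1 + k_d·θ_c) = Y·Q·(S₀ − S)·θ_c: X = 0.707 × 37700 × (202 − 7.85) × 13.4 / [5680 × (1 + 0.0959 × 13.4)] = 5343 mg/L.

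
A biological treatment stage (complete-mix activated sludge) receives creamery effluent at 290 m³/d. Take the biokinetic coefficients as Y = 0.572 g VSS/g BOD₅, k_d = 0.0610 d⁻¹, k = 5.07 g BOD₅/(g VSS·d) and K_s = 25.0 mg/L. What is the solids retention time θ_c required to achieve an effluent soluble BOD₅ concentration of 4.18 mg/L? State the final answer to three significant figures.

θ_c ≈ 2.82 d

Specific growth rate at S = 4.18 mg/L: μ = YkS/(K_s+S) = 0.572·5.07·4.18/(25.0+4.18) = 0.4154 d⁻¹.
θ_c = 1/(μ − k_d) = 1/(0.4154 − 0.0610) = 1/0.3544 = 2.821 d.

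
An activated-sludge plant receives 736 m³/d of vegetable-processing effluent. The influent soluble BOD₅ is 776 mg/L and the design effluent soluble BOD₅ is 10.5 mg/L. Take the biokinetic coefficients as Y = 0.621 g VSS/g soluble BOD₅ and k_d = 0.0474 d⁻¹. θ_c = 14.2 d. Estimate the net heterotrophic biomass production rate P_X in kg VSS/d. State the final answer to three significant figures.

The observed yield is Y_obs = Y/(1 + k_d·θ_c) = 0.621 / (1 + 0.0474 × 14.2) = 0.621 / 1.673 = 0.3712 g VSS per g soluble BOD₅ removed.
Substrate removed = Q·(S₀ − S) = 736 m³/d × (776 − 10.5) g/m³ = 5.63×10^5 g/d = 563.4 kg/d.
Net biomass production P_X = Y_obs × Q·(S₀ − S) = 0.3712 × 563.4 = 209.1 kg VSS/d.

P_X ≈ 209 kg VSS/d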